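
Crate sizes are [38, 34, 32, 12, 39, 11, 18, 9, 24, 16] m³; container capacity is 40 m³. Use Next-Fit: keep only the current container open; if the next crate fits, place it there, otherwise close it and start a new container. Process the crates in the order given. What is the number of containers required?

7

container 1: place 38 m³, 2 m³ left
container 2: place 34 m³, 6 m³ left
container 3: place 32 m³, 8 m³ left
container 4: place 12 m³, 28 m³ left
container 5: place 39 m³, 1 m³ left
container 6: place 11 m³, 29 m³ left
container 6: place 18 m³, 11 m³ left
container 6: place 9 m³, 2 m³ left
container 7: place 24 m³, 16 m³ left
container 7: place 16 m³, 0 m³ left
Final containers: [38] [34] [32] [12] [39] [11,18,9] [24,16].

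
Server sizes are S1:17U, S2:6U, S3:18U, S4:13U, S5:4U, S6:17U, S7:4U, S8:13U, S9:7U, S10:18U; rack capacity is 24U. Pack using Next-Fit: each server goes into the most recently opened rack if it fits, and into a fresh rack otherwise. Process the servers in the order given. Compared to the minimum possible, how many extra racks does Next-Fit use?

0

Next-Fit: [17,6] [18] [13,4] [17,4] [13,7] [18] → 6 racks.
6 servers exceed 12U (half the capacity), and no two of those can share a rack, so at least 6 racks are needed.
So 6 is already optimal.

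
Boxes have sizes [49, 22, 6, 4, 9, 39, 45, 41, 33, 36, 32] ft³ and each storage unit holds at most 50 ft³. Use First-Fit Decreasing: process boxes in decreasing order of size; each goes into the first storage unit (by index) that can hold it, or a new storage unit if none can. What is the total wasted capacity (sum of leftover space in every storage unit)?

Sorted descending: 49, 45, 41, 39, 36, 33, 32, 22, 9, 6, 4.
Put 49 ft³ in storage unit 1; 1 ft³ remain.
Put 45 ft³ in storage unit 2; 5 ft³ remain.
Put 41 ft³ in storage unit 3; 9 ft³ remain.
Put 39 ft³ in storage unit 4; 11 ft³ remain.
Put 36 ft³ in storage unit 5; 14 ft³ remain.
Put 33 ft³ in storage unit 6; 17 ft³ remain.
Put 32 ft³ in storage unit 7; 18 ft³ remain.
Put 22 ft³ in storage unit 8; 28 ft³ remain.
Put 9 ft³ in storage unit 3; 0 ft³ remain.
Put 6 ft³ in storage unit 4; 5 ft³ remain.
Put 4 ft³ in storage unit 2; 1 ft³ remain.
8 storage units × 50 ft³ = 400 ft³; used 316 ft³; unused 84 ft³.

84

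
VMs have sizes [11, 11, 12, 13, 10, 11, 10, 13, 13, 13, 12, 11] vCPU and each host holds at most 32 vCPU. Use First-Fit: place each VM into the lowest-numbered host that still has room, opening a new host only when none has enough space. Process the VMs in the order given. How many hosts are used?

5 hosts

11 vCPU → host 1 (remaining 21 vCPU)
11 vCPU → host 1 (remaining 10 vCPU)
12 vCPU → host 2 (remaining 20 vCPU)
13 vCPU → host 2 (remaining 7 vCPU)
10 vCPU → host 1 (remaining 0 vCPU)
11 vCPU → host 3 (remaining 21 vCPU)
10 vCPU → host 3 (remaining 11 vCPU)
13 vCPU → host 4 (remaining 19 vCPU)
13 vCPU → host 4 (remaining 6 vCPU)
13 vCPU → host 5 (remaining 19 vCPU)
12 vCPU → host 5 (remaining 7 vCPU)
11 vCPU → host 3 (remaining 0 vCPU)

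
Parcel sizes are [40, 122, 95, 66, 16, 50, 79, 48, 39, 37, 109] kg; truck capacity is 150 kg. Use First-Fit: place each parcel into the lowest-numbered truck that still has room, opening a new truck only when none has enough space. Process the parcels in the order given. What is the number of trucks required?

6 trucks

truck 1: place 40 kg, 110 kg left
truck 2: place 122 kg, 28 kg left
truck 1: place 95 kg, 15 kg left
truck 3: place 66 kg, 84 kg left
truck 2: place 16 kg, 12 kg left
truck 3: place 50 kg, 34 kg left
truck 4: place 79 kg, 71 kg left
truck 4: place 48 kg, 23 kg left
truck 5: place 39 kg, 111 kg left
truck 5: place 37 kg, 74 kg left
truck 6: place 109 kg, 41 kg left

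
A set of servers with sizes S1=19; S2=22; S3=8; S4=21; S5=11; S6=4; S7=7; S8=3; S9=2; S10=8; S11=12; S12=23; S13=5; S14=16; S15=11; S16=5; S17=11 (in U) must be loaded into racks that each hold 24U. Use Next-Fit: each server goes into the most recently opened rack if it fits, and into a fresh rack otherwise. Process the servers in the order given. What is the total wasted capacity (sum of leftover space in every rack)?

76

Put S1 (19U) in rack 1; 5U remain.
Put S2 (22U) in rack 2; 2U remain.
Put S3 (8U) in rack 3; 16U remain.
Put S4 (21U) in rack 4; 3U remain.
Put S5 (11U) in rack 5; 13U remain.
Put S6 (4U) in rack 5; 9U remain.
Put S7 (7U) in rack 5; 2U remain.
Put S8 (3U) in rack 6; 21U remain.
Put S9 (2U) in rack 6; 19U remain.
Put S10 (8U) in rack 6; 11U remain.
Put S11 (12U) in rack 7; 12U remain.
Put S12 (23U) in rack 8; 1U remain.
Put S13 (5U) in rack 9; 19U remain.
Put S14 (16U) in rack 9; 3U remain.
Put S15 (11U) in rack 10; 13U remain.
Put S16 (5U) in rack 10; 8U remain.
Put S17 (11U) in rack 11; 13U remain.
11 racks × 24U = 264U; used 188U; unused 76U.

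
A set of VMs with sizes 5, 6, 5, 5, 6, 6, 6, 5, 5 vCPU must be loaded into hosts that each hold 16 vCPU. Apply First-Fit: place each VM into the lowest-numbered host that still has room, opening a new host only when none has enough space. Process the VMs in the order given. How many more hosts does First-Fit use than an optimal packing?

0

First-Fit: [5,6,5] [5,6,5] [6,6] [5] → 4 hosts.
Total size 49 vCPU; any packing needs at least ⌈49/16⌉ = 4 hosts.
So 4 is already optimal.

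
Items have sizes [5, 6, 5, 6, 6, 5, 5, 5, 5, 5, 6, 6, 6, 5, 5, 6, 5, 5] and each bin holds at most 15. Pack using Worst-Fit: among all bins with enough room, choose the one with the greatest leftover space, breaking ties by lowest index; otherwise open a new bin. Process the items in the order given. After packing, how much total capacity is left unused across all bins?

Put 5 in bin 1; 10 remain.
Put 6 in bin 1; 4 remain.
Put 5 in bin 2; 10 remain.
Put 6 in bin 2; 4 remain.
Put 6 in bin 3; 9 remain.
Put 5 in bin 3; 4 remain.
Put 5 in bin 4; 10 remain.
Put 5 in bin 4; 5 remain.
Put 5 in bin 4; 0 remain.
Put 5 in bin 5; 10 remain.
Put 6 in bin 5; 4 remain.
Put 6 in bin 6; 9 remain.
Put 6 in bin 6; 3 remain.
Put 5 in bin 7; 10 remain.
Put 5 in bin 7; 5 remain.
Put 6 in bin 8; 9 remain.
Put 5 in bin 8; 4 remain.
Put 5 in bin 7; 0 remain.
8 bins × 15 = 120; used 97; unused 23.

23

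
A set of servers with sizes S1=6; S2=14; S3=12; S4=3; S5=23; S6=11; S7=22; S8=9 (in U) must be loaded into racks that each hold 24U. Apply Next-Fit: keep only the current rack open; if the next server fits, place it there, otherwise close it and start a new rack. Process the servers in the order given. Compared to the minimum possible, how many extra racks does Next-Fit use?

Next-Fit: [6,14] [12,3] [23] [11] [22] [9] → 6 racks.
Total size 100U; any packing needs at least ⌈100/24⌉ = 5 racks.
An optimal packing achieves that bound: [23] [22] [14,9] [12,11] [6,3] → 5 racks.
Excess: 6 − 5 = 1.

1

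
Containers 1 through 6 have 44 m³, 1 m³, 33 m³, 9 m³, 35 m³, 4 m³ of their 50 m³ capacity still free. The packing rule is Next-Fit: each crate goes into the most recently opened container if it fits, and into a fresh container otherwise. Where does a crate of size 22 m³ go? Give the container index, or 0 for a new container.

Next-Fit only looks at container 6, which has 4 m³ free.
22 m³ does not fit, so a new container is opened.

0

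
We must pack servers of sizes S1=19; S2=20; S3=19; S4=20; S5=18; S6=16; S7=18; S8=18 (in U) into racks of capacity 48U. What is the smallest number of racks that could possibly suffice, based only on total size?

4 racks

Total size = 19 + 20 + 19 + 20 + 18 + 16 + 18 + 18 = 148U.
⌈148 / 48⌉ = 4.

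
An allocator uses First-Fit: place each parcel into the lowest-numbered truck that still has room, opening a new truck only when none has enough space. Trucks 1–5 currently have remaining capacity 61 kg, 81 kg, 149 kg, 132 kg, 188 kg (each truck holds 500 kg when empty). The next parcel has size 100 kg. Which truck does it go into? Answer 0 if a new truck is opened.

Trucks with room: truck 3 (149 kg), truck 4 (132 kg), truck 5 (188 kg).
The first with room is truck 3.

3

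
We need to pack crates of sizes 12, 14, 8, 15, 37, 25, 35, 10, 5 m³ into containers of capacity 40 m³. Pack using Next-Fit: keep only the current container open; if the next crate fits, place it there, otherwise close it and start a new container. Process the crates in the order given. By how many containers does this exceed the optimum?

Next-Fit: [12,14,8] [15] [37] [25] [35] [10,5] → 6 containers.
Total size 161 m³; any packing needs at least ⌈161/40⌉ = 5 containers.
An optimal packing achieves that bound: [37] [35,5] [25,15] [14,12,10] [8] → 5 containers.
Excess: 6 − 5 = 1.

1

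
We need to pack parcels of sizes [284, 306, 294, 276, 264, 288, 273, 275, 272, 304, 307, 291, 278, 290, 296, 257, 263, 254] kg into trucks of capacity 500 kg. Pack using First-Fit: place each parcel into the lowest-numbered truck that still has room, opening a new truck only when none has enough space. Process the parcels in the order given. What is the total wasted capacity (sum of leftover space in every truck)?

3928

truck 1: place 284 kg, 216 kg left
truck 2: place 306 kg, 194 kg left
truck 3: place 294 kg, 206 kg left
truck 4: place 276 kg, 224 kg left
truck 5: place 264 kg, 236 kg left
truck 6: place 288 kg, 212 kg left
truck 7: place 273 kg, 227 kg left
truck 8: place 275 kg, 225 kg left
truck 9: place 272 kg, 228 kg left
truck 10: place 304 kg, 196 kg left
truck 11: place 307 kg, 193 kg left
truck 12: place 291 kg, 209 kg left
truck 13: place 278 kg, 222 kg left
truck 14: place 290 kg, 210 kg left
truck 15: place 296 kg, 204 kg left
truck 16: place 257 kg, 243 kg left
truck 17: place 263 kg, 237 kg left
truck 18: place 254 kg, 246 kg left
18 trucks × 500 kg = 9000 kg; used 5072 kg; unused 3928 kg.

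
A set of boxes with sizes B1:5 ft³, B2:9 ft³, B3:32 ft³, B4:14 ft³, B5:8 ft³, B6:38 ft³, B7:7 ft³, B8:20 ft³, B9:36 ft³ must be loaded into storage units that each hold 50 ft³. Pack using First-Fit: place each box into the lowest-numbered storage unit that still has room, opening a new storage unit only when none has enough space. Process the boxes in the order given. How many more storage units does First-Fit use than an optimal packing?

0

First-Fit: [5,9,32] [14,8,7,20] [38] [36] → 4 storage units.
Total size 169 ft³; any packing needs at least ⌈169/50⌉ = 4 storage units.
So 4 is already optimal.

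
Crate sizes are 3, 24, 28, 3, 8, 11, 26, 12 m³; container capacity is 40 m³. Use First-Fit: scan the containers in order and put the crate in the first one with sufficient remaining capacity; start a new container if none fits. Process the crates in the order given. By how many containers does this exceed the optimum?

First-Fit: [3,24,3,8] [28,11] [26,12] → 3 containers.
Total size 115 m³; any packing needs at least ⌈115/40⌉ = 3 containers.
So 3 is already optimal.

0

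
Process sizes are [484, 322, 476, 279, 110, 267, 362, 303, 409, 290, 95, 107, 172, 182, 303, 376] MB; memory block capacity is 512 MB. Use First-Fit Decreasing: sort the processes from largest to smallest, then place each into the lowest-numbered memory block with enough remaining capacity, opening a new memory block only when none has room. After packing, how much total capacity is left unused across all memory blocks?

1095

Sorted descending: 484, 476, 409, 376, 362, 322, 303, 303, 290, 279, 267, 182, 172, 110, 107, 95.
memory block 1: place 484 MB, 28 MB left
memory block 2: place 476 MB, 36 MB left
memory block 3: place 409 MB, 103 MB left
memory block 4: place 376 MB, 136 MB left
memory block 5: place 362 MB, 150 MB left
memory block 6: place 322 MB, 190 MB left
memory block 7: place 303 MB, 209 MB left
memory block 8: place 303 MB, 209 MB left
memory block 9: place 290 MB, 222 MB left
memory block 10: place 279 MB, 233 MB left
memory block 11: place 267 MB, 245 MB left
memory block 6: place 182 MB, 8 MB left
memory block 7: place 172 MB, 37 MB left
memory block 4: place 110 MB, 26 MB left
memory block 5: place 107 MB, 43 MB left
memory block 3: place 95 MB, 8 MB left
11 memory blocks × 512 MB = 5632 MB; used 4537 MB; unused 1095 MB.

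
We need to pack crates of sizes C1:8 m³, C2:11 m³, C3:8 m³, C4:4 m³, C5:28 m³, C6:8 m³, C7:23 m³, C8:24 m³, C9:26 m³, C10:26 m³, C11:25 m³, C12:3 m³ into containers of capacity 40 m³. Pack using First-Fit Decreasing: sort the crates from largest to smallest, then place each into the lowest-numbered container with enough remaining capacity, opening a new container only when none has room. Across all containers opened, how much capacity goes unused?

46

Sorted descending: 28, 26, 26, 25, 24, 23, 11, 8, 8, 8, 4, 3.
28 m³ → container 1 (remaining 12 m³)
26 m³ → container 2 (remaining 14 m³)
26 m³ → container 3 (remaining 14 m³)
25 m³ → container 4 (remaining 15 m³)
24 m³ → container 5 (remaining 16 m³)
23 m³ → container 6 (remaining 17 m³)
11 m³ → container 1 (remaining 1 m³)
8 m³ → container 2 (remaining 6 m³)
8 m³ → container 3 (remaining 6 m³)
8 m³ → container 4 (remaining 7 m³)
4 m³ → container 2 (remaining 2 m³)
3 m³ → container 3 (remaining 3 m³)
6 containers × 40 m³ = 240 m³; used 194 m³; unused 46 m³.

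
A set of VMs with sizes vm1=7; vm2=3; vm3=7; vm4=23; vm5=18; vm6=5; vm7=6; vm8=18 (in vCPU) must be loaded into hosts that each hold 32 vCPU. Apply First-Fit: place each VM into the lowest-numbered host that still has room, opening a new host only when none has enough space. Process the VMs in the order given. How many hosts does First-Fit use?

vm1 (7 vCPU) → host 1 (remaining 25 vCPU)
vm2 (3 vCPU) → host 1 (remaining 22 vCPU)
vm3 (7 vCPU) → host 1 (remaining 15 vCPU)
vm4 (23 vCPU) → host 2 (remaining 9 vCPU)
vm5 (18 vCPU) → host 3 (remaining 14 vCPU)
vm6 (5 vCPU) → host 1 (remaining 10 vCPU)
vm7 (6 vCPU) → host 1 (remaining 4 vCPU)
vm8 (18 vCPU) → host 4 (remaining 14 vCPU)

4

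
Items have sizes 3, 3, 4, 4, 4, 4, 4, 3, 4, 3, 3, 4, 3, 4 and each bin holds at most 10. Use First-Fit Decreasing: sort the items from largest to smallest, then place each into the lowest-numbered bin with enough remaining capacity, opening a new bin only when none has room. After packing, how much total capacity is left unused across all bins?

10

Sorted descending: 4, 4, 4, 4, 4, 4, 4, 4, 3, 3, 3, 3, 3, 3.
bin 1: place 4, 6 left
bin 1: place 4, 2 left
bin 2: place 4, 6 left
bin 2: place 4, 2 left
bin 3: place 4, 6 left
bin 3: place 4, 2 left
bin 4: place 4, 6 left
bin 4: place 4, 2 left
bin 5: place 3, 7 left
bin 5: place 3, 4 left
bin 5: place 3, 1 left
bin 6: place 3, 7 left
bin 6: place 3, 4 left
bin 6: place 3, 1 left
6 bins × 10 = 60; used 50; unused 10.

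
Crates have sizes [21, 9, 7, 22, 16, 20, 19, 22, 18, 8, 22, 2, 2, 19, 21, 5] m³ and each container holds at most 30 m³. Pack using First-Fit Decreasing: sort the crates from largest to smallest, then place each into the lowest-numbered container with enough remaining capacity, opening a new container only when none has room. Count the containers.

10

Sorted descending: 22, 22, 22, 21, 21, 20, 19, 19, 18, 16, 9, 8, 7, 5, 2, 2.
22 m³ → container 1 (remaining 8 m³)
22 m³ → container 2 (remaining 8 m³)
22 m³ → container 3 (remaining 8 m³)
21 m³ → container 4 (remaining 9 m³)
21 m³ → container 5 (remaining 9 m³)
20 m³ → container 6 (remaining 10 m³)
19 m³ → container 7 (remaining 11 m³)
19 m³ → container 8 (remaining 11 m³)
18 m³ → container 9 (remaining 12 m³)
16 m³ → container 10 (remaining 14 m³)
9 m³ → container 4 (remaining 0 m³)
8 m³ → container 1 (remaining 0 m³)
7 m³ → container 2 (remaining 1 m³)
5 m³ → container 3 (remaining 3 m³)
2 m³ → container 3 (remaining 1 m³)
2 m³ → container 5 (remaining 7 m³)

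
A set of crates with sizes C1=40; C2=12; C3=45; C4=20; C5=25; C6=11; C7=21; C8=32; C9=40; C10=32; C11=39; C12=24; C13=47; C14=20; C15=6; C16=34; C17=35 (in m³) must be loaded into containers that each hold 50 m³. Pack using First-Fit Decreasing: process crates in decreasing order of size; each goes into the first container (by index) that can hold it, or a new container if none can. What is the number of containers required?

12

Sorted descending: 47, 45, 40, 40, 39, 35, 34, 32, 32, 25, 24, 21, 20, 20, 12, 11, 6.
Put 47 m³ in container 1; 3 m³ remain.
Put 45 m³ in container 2; 5 m³ remain.
Put 40 m³ in container 3; 10 m³ remain.
Put 40 m³ in container 4; 10 m³ remain.
Put 39 m³ in container 5; 11 m³ remain.
Put 35 m³ in container 6; 15 m³ remain.
Put 34 m³ in container 7; 16 m³ remain.
Put 32 m³ in container 8; 18 m³ remain.
Put 32 m³ in container 9; 18 m³ remain.
Put 25 m³ in container 10; 25 m³ remain.
Put 24 m³ in container 10; 1 m³ remain.
Put 21 m³ in container 11; 29 m³ remain.
Put 20 m³ in container 11; 9 m³ remain.
Put 20 m³ in container 12; 30 m³ remain.
Put 12 m³ in container 6; 3 m³ remain.
Put 11 m³ in container 5; 0 m³ remain.
Put 6 m³ in container 3; 4 m³ remain.
Final containers: [47] [45] [40,6] [40] [39,11] [35,12] [34] [32] [32] [25,24] [21,20] [20].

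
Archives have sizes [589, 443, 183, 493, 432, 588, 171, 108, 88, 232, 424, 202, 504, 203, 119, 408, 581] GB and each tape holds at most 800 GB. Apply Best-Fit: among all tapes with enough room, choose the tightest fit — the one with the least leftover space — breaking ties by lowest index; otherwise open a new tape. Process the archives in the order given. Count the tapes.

9

Put 589 GB in tape 1; 211 GB remain.
Put 443 GB in tape 2; 357 GB remain.
Put 183 GB in tape 1; 28 GB remain.
Put 493 GB in tape 3; 307 GB remain.
Put 432 GB in tape 4; 368 GB remain.
Put 588 GB in tape 5; 212 GB remain.
Put 171 GB in tape 5; 41 GB remain.
Put 108 GB in tape 3; 199 GB remain.
Put 88 GB in tape 3; 111 GB remain.
Put 232 GB in tape 2; 125 GB remain.
Put 424 GB in tape 6; 376 GB remain.
Put 202 GB in tape 4; 166 GB remain.
Put 504 GB in tape 7; 296 GB remain.
Put 203 GB in tape 7; 93 GB remain.
Put 119 GB in tape 2; 6 GB remain.
Put 408 GB in tape 8; 392 GB remain.
Put 581 GB in tape 9; 219 GB remain.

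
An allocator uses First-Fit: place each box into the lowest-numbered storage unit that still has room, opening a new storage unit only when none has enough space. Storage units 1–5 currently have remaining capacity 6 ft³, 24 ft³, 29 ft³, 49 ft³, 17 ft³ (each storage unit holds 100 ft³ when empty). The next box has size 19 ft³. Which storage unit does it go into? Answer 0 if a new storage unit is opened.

Storage units with room: storage unit 2 (24 ft³), storage unit 3 (29 ft³), storage unit 4 (49 ft³).
The first with room is storage unit 2.

2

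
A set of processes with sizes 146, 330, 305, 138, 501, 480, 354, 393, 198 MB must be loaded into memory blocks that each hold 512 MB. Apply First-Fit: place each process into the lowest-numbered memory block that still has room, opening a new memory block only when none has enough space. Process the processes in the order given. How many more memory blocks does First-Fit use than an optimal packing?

First-Fit: [146,330] [305,138] [501] [480] [354] [393] [198] → 7 memory blocks.
Total size 2845 MB; any packing needs at least ⌈2845/512⌉ = 6 memory blocks.
An optimal packing achieves that bound: [501] [480] [393] [354,146] [330,138] [305,198] → 6 memory blocks.
Excess: 7 − 6 = 1.

1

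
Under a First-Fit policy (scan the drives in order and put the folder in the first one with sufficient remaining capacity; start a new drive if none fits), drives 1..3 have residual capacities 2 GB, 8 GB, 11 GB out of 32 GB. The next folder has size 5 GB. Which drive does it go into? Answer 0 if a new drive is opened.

2

Drives with room: drive 2 (8 GB), drive 3 (11 GB).
The first with room is drive 2.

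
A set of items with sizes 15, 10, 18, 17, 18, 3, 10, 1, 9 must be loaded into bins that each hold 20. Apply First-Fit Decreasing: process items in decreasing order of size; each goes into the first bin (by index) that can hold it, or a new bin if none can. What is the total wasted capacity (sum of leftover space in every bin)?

Sorted descending: 18, 18, 17, 15, 10, 10, 9, 3, 1.
bin 1: place 18, 2 left
bin 2: place 18, 2 left
bin 3: place 17, 3 left
bin 4: place 15, 5 left
bin 5: place 10, 10 left
bin 5: place 10, 0 left
bin 6: place 9, 11 left
bin 3: place 3, 0 left
bin 1: place 1, 1 left
6 bins × 20 = 120; used 101; unused 19.

19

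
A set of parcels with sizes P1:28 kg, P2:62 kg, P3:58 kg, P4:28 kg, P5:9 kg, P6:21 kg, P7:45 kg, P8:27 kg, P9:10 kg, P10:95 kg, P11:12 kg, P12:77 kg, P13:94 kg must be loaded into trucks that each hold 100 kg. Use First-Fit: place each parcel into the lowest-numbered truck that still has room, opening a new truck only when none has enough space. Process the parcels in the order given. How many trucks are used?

6

P1 (28 kg) → truck 1 (remaining 72 kg)
P2 (62 kg) → truck 1 (remaining 10 kg)
P3 (58 kg) → truck 2 (remaining 42 kg)
P4 (28 kg) → truck 2 (remaining 14 kg)
P5 (9 kg) → truck 1 (remaining 1 kg)
P6 (21 kg) → truck 3 (remaining 79 kg)
P7 (45 kg) → truck 3 (remaining 34 kg)
P8 (27 kg) → truck 3 (remaining 7 kg)
P9 (10 kg) → truck 2 (remaining 4 kg)
P10 (95 kg) → truck 4 (remaining 5 kg)
P11 (12 kg) → truck 5 (remaining 88 kg)
P12 (77 kg) → truck 5 (remaining 11 kg)
P13 (94 kg) → truck 6 (remaining 6 kg)
Final trucks: [28,62,9] [58,28,10] [21,45,27] [95] [12,77] [94].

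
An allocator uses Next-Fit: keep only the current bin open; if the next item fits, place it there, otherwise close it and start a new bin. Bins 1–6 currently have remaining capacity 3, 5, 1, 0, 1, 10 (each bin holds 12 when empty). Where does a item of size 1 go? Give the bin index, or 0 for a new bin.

Next-Fit only looks at bin 6, which has 10 free.
1 fits there.

6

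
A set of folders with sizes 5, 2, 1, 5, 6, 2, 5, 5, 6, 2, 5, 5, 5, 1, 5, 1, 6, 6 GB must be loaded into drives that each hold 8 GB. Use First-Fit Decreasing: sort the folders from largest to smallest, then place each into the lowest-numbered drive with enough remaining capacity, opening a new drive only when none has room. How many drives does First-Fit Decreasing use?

12 drives

Sorted descending: 6, 6, 6, 6, 5, 5, 5, 5, 5, 5, 5, 5, 2, 2, 2, 1, 1, 1.
drive 1: place 6 GB, 2 GB left
drive 2: place 6 GB, 2 GB left
drive 3: place 6 GB, 2 GB left
drive 4: place 6 GB, 2 GB left
drive 5: place 5 GB, 3 GB left
drive 6: place 5 GB, 3 GB left
drive 7: place 5 GB, 3 GB left
drive 8: place 5 GB, 3 GB left
drive 9: place 5 GB, 3 GB left
drive 10: place 5 GB, 3 GB left
drive 11: place 5 GB, 3 GB left
drive 12: place 5 GB, 3 GB left
drive 1: place 2 GB, 0 GB left
drive 2: place 2 GB, 0 GB left
drive 3: place 2 GB, 0 GB left
drive 4: place 1 GB, 1 GB left
drive 4: place 1 GB, 0 GB left
drive 5: place 1 GB, 2 GB left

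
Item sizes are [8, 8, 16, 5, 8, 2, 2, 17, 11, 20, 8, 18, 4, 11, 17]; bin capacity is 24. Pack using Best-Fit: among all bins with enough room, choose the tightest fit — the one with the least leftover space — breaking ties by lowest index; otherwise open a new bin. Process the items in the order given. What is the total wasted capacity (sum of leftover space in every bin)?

8 → bin 1 (remaining 16)
8 → bin 1 (remaining 8)
16 → bin 2 (remaining 8)
5 → bin 1 (remaining 3)
8 → bin 2 (remaining 0)
2 → bin 1 (remaining 1)
2 → bin 3 (remaining 22)
17 → bin 3 (remaining 5)
11 → bin 4 (remaining 13)
20 → bin 5 (remaining 4)
8 → bin 4 (remaining 5)
18 → bin 6 (remaining 6)
4 → bin 5 (remaining 0)
11 → bin 7 (remaining 13)
17 → bin 8 (remaining 7)
8 bins × 24 = 192; used 155; unused 37.

37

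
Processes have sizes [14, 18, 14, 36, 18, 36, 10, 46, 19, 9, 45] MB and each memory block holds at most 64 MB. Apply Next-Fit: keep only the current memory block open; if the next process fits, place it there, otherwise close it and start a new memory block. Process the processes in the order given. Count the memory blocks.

6

memory block 1: place 14 MB, 50 MB left
memory block 1: place 18 MB, 32 MB left
memory block 1: place 14 MB, 18 MB left
memory block 2: place 36 MB, 28 MB left
memory block 2: place 18 MB, 10 MB left
memory block 3: place 36 MB, 28 MB left
memory block 3: place 10 MB, 18 MB left
memory block 4: place 46 MB, 18 MB left
memory block 5: place 19 MB, 45 MB left
memory block 5: place 9 MB, 36 MB left
memory block 6: place 45 MB, 19 MB left
Final memory blocks: [14,18,14] [36,18] [36,10] [46] [19,9] [45].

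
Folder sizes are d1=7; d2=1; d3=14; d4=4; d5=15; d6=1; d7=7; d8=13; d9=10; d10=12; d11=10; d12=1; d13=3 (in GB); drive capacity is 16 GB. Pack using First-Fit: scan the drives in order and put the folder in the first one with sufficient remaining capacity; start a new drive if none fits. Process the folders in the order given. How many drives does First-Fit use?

drive 1: place d1 (7 GB), 9 GB left
drive 1: place d2 (1 GB), 8 GB left
drive 2: place d3 (14 GB), 2 GB left
drive 1: place d4 (4 GB), 4 GB left
drive 3: place d5 (15 GB), 1 GB left
drive 1: place d6 (1 GB), 3 GB left
drive 4: place d7 (7 GB), 9 GB left
drive 5: place d8 (13 GB), 3 GB left
drive 6: place d9 (10 GB), 6 GB left
drive 7: place d10 (12 GB), 4 GB left
drive 8: place d11 (10 GB), 6 GB left
drive 1: place d12 (1 GB), 2 GB left
drive 4: place d13 (3 GB), 6 GB left

8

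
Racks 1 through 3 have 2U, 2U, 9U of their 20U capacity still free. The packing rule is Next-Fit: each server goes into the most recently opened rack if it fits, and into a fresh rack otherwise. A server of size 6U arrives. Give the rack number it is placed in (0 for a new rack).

3

Next-Fit only looks at rack 3, which has 9U free.
6U fits there.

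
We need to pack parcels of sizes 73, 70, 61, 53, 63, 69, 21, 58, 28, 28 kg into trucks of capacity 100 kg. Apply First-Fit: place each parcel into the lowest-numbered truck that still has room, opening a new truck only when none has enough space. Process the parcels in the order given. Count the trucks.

7 trucks

Put 73 kg in truck 1; 27 kg remain.
Put 70 kg in truck 2; 30 kg remain.
Put 61 kg in truck 3; 39 kg remain.
Put 53 kg in truck 4; 47 kg remain.
Put 63 kg in truck 5; 37 kg remain.
Put 69 kg in truck 6; 31 kg remain.
Put 21 kg in truck 1; 6 kg remain.
Put 58 kg in truck 7; 42 kg remain.
Put 28 kg in truck 2; 2 kg remain.
Put 28 kg in truck 3; 11 kg remain.
Final trucks: [73,21] [70,28] [61,28] [53] [63] [69] [58].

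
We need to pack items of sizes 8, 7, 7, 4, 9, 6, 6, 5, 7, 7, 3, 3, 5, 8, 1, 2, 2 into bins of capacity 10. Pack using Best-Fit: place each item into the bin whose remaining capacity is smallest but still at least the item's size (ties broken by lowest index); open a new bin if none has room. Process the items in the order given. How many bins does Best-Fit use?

Put 8 in bin 1; 2 remain.
Put 7 in bin 2; 3 remain.
Put 7 in bin 3; 3 remain.
Put 4 in bin 4; 6 remain.
Put 9 in bin 5; 1 remain.
Put 6 in bin 4; 0 remain.
Put 6 in bin 6; 4 remain.
Put 5 in bin 7; 5 remain.
Put 7 in bin 8; 3 remain.
Put 7 in bin 9; 3 remain.
Put 3 in bin 2; 0 remain.
Put 3 in bin 3; 0 remain.
Put 5 in bin 7; 0 remain.
Put 8 in bin 10; 2 remain.
Put 1 in bin 5; 0 remain.
Put 2 in bin 1; 0 remain.
Put 2 in bin 10; 0 remain.
Final bins: [8,2] [7,3] [7,3] [4,6] [9,1] [6] [5,5] [7] [7] [8,2].

10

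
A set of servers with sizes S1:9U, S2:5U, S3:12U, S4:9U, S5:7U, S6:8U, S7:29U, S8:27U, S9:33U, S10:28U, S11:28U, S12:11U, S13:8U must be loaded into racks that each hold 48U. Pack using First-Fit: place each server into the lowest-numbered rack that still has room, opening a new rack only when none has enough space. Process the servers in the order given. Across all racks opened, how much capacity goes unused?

S1 (9U) → rack 1 (remaining 39U)
S2 (5U) → rack 1 (remaining 34U)
S3 (12U) → rack 1 (remaining 22U)
S4 (9U) → rack 1 (remaining 13U)
S5 (7U) → rack 1 (remaining 6U)
S6 (8U) → rack 2 (remaining 40U)
S7 (29U) → rack 2 (remaining 11U)
S8 (27U) → rack 3 (remaining 21U)
S9 (33U) → rack 4 (remaining 15U)
S10 (28U) → rack 5 (remaining 20U)
S11 (28U) → rack 6 (remaining 20U)
S12 (11U) → rack 2 (remaining 0U)
S13 (8U) → rack 3 (remaining 13U)
6 racks × 48U = 288U; used 214U; unused 74U.

74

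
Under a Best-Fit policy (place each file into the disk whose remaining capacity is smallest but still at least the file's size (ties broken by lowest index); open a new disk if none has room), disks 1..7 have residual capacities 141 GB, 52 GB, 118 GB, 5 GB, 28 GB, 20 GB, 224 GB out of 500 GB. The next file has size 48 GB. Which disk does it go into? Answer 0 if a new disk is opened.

2

Disks with room: disk 1 (141 GB), disk 2 (52 GB), disk 3 (118 GB), disk 7 (224 GB).
Tightest fit is disk 2 with 52 GB free.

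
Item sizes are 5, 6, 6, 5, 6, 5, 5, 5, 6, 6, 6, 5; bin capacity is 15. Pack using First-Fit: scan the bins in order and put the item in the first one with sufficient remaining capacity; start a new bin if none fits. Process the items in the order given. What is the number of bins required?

5 → bin 1 (remaining 10)
6 → bin 1 (remaining 4)
6 → bin 2 (remaining 9)
5 → bin 2 (remaining 4)
6 → bin 3 (remaining 9)
5 → bin 3 (remaining 4)
5 → bin 4 (remaining 10)
5 → bin 4 (remaining 5)
6 → bin 5 (remaining 9)
6 → bin 5 (remaining 3)
6 → bin 6 (remaining 9)
5 → bin 4 (remaining 0)

6 bins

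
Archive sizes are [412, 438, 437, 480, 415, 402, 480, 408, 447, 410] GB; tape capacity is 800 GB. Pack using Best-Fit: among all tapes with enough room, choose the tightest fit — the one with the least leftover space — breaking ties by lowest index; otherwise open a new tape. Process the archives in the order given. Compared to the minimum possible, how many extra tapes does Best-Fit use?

Best-Fit: [412] [438] [437] [480] [415] [402] [480] [408] [447] [410] → 10 tapes.
10 archives exceed 400 GB (half the capacity), and no two of those can share a tape, so at least 10 tapes are needed.
So 10 is already optimal.

0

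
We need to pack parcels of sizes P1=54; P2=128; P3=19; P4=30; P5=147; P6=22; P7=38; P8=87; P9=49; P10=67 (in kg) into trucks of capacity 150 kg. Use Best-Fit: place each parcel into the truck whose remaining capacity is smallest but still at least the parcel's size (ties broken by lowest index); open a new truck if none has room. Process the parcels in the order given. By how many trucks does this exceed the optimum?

Best-Fit: [54,30,22,38] [128,19] [147] [87,49] [67] → 5 trucks.
Total size 641 kg; any packing needs at least ⌈641/150⌉ = 5 trucks.
So 5 is already optimal.

0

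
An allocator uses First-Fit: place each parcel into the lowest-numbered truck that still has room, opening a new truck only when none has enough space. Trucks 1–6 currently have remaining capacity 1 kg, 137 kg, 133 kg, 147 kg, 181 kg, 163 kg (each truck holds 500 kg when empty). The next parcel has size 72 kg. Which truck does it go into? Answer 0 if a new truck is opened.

Trucks with room: truck 2 (137 kg), truck 3 (133 kg), truck 4 (147 kg), truck 5 (181 kg), truck 6 (163 kg).
The first with room is truck 2.

2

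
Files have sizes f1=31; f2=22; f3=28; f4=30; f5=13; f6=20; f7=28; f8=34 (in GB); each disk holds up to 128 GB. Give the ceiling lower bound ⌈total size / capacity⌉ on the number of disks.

Total size = 31 + 22 + 28 + 30 + 13 + 20 + 28 + 34 = 206 GB.
⌈206 / 128⌉ = 2.

2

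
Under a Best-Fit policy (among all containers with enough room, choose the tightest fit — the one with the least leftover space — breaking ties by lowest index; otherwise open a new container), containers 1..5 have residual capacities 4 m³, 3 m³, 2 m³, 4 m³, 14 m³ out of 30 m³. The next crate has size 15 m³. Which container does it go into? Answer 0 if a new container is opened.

0

No container has ≥ 15 m³ free, so a new container is opened.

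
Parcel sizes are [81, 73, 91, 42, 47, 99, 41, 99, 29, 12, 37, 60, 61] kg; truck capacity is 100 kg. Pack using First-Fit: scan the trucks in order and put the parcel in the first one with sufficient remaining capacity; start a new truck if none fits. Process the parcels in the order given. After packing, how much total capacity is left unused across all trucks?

truck 1: place 81 kg, 19 kg left
truck 2: place 73 kg, 27 kg left
truck 3: place 91 kg, 9 kg left
truck 4: place 42 kg, 58 kg left
truck 4: place 47 kg, 11 kg left
truck 5: place 99 kg, 1 kg left
truck 6: place 41 kg, 59 kg left
truck 7: place 99 kg, 1 kg left
truck 6: place 29 kg, 30 kg left
truck 1: place 12 kg, 7 kg left
truck 8: place 37 kg, 63 kg left
truck 8: place 60 kg, 3 kg left
truck 9: place 61 kg, 39 kg left
9 trucks × 100 kg = 900 kg; used 772 kg; unused 128 kg.

128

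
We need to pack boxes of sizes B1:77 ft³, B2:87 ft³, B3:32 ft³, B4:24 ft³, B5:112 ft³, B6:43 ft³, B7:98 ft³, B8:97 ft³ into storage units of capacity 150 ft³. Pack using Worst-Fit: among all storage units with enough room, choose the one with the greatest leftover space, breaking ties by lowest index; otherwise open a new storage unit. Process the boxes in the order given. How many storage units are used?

Put B1 (77 ft³) in storage unit 1; 73 ft³ remain.
Put B2 (87 ft³) in storage unit 2; 63 ft³ remain.
Put B3 (32 ft³) in storage unit 1; 41 ft³ remain.
Put B4 (24 ft³) in storage unit 2; 39 ft³ remain.
Put B5 (112 ft³) in storage unit 3; 38 ft³ remain.
Put B6 (43 ft³) in storage unit 4; 107 ft³ remain.
Put B7 (98 ft³) in storage unit 4; 9 ft³ remain.
Put B8 (97 ft³) in storage unit 5; 53 ft³ remain.
Final storage units: [77,32] [87,24] [112] [43,98] [97].

5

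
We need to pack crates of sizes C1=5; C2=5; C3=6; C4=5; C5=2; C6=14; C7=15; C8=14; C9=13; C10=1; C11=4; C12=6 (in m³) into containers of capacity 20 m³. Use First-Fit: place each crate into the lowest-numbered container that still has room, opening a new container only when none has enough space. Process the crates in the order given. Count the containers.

C1 (5 m³) → container 1 (remaining 15 m³)
C2 (5 m³) → container 1 (remaining 10 m³)
C3 (6 m³) → container 1 (remaining 4 m³)
C4 (5 m³) → container 2 (remaining 15 m³)
C5 (2 m³) → container 1 (remaining 2 m³)
C6 (14 m³) → container 2 (remaining 1 m³)
C7 (15 m³) → container 3 (remaining 5 m³)
C8 (14 m³) → container 4 (remaining 6 m³)
C9 (13 m³) → container 5 (remaining 7 m³)
C10 (1 m³) → container 1 (remaining 1 m³)
C11 (4 m³) → container 3 (remaining 1 m³)
C12 (6 m³) → container 4 (remaining 0 m³)

5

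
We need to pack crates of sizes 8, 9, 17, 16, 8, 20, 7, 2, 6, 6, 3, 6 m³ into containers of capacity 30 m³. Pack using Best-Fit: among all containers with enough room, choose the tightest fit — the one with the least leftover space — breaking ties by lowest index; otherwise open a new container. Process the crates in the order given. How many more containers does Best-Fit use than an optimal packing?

Best-Fit: [8,9,8,3] [17,6,6] [16,6] [20,7,2] → 4 containers.
Total size 108 m³; any packing needs at least ⌈108/30⌉ = 4 containers.
So 4 is already optimal.

0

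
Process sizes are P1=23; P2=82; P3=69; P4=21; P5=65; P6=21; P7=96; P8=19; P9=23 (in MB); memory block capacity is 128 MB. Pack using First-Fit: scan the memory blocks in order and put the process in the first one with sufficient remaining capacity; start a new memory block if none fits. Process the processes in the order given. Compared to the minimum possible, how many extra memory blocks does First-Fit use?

0

First-Fit: [23,82,21] [69,21,19] [65,23] [96] → 4 memory blocks.
Total size 419 MB; any packing needs at least ⌈419/128⌉ = 4 memory blocks.
So 4 is already optimal.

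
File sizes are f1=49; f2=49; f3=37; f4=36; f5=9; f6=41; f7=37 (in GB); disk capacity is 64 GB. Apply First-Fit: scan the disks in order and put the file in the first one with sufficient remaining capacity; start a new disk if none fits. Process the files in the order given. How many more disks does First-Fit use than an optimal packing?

First-Fit: [49,9] [49] [37] [36] [41] [37] → 6 disks.
6 files exceed 32 GB (half the capacity), and no two of those can share a disk, so at least 6 disks are needed.
So 6 is already optimal.

0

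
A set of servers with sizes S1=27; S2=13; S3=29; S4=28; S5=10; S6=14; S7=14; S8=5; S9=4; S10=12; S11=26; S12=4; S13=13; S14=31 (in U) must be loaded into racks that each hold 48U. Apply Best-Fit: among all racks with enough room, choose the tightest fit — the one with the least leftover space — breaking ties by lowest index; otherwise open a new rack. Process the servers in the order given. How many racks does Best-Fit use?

Put S1 (27U) in rack 1; 21U remain.
Put S2 (13U) in rack 1; 8U remain.
Put S3 (29U) in rack 2; 19U remain.
Put S4 (28U) in rack 3; 20U remain.
Put S5 (10U) in rack 2; 9U remain.
Put S6 (14U) in rack 3; 6U remain.
Put S7 (14U) in rack 4; 34U remain.
Put S8 (5U) in rack 3; 1U remain.
Put S9 (4U) in rack 1; 4U remain.
Put S10 (12U) in rack 4; 22U remain.
Put S11 (26U) in rack 5; 22U remain.
Put S12 (4U) in rack 1; 0U remain.
Put S13 (13U) in rack 4; 9U remain.
Put S14 (31U) in rack 6; 17U remain.
Final racks: [27,13,4,4] [29,10] [28,14,5] [14,12,13] [26] [31].

6 racks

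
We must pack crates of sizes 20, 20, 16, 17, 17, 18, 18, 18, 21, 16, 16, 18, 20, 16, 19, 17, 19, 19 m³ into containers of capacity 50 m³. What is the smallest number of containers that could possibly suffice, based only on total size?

Total size = 20 + 20 + 16 + 17 + 17 + 18 + 18 + 18 + 21 + 16 + 16 + 18 + 20 + 16 + 19 + 17 + 19 + 19 = 325 m³.
⌈325 / 50⌉ = 7.

7 containers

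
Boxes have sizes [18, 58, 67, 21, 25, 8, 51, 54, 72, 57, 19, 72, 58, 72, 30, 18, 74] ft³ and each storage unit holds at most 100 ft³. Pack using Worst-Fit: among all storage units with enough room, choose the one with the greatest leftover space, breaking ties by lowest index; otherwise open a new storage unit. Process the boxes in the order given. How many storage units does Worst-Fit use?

10

storage unit 1: place 18 ft³, 82 ft³ left
storage unit 1: place 58 ft³, 24 ft³ left
storage unit 2: place 67 ft³, 33 ft³ left
storage unit 2: place 21 ft³, 12 ft³ left
storage unit 3: place 25 ft³, 75 ft³ left
storage unit 3: place 8 ft³, 67 ft³ left
storage unit 3: place 51 ft³, 16 ft³ left
storage unit 4: place 54 ft³, 46 ft³ left
storage unit 5: place 72 ft³, 28 ft³ left
storage unit 6: place 57 ft³, 43 ft³ left
storage unit 4: place 19 ft³, 27 ft³ left
storage unit 7: place 72 ft³, 28 ft³ left
storage unit 8: place 58 ft³, 42 ft³ left
storage unit 9: place 72 ft³, 28 ft³ left
storage unit 6: place 30 ft³, 13 ft³ left
storage unit 8: place 18 ft³, 24 ft³ left
storage unit 10: place 74 ft³, 26 ft³ left
Final storage units: [18,58] [67,21] [25,8,51] [54,19] [72] [57,30] [72] [58,18] [72] [74].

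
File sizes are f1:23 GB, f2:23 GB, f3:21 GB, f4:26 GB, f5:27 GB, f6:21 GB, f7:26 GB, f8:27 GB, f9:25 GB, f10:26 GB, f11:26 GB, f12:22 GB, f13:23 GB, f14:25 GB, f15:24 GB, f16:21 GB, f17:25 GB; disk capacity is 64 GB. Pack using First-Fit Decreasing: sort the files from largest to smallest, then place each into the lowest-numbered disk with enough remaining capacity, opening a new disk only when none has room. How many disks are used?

Sorted descending: 27, 27, 26, 26, 26, 26, 25, 25, 25, 24, 23, 23, 23, 22, 21, 21, 21.
27 GB → disk 1 (remaining 37 GB)
27 GB → disk 1 (remaining 10 GB)
26 GB → disk 2 (remaining 38 GB)
26 GB → disk 2 (remaining 12 GB)
26 GB → disk 3 (remaining 38 GB)
26 GB → disk 3 (remaining 12 GB)
25 GB → disk 4 (remaining 39 GB)
25 GB → disk 4 (remaining 14 GB)
25 GB → disk 5 (remaining 39 GB)
24 GB → disk 5 (remaining 15 GB)
23 GB → disk 6 (remaining 41 GB)
23 GB → disk 6 (remaining 18 GB)
23 GB → disk 7 (remaining 41 GB)
22 GB → disk 7 (remaining 19 GB)
21 GB → disk 8 (remaining 43 GB)
21 GB → disk 8 (remaining 22 GB)
21 GB → disk 8 (remaining 1 GB)

8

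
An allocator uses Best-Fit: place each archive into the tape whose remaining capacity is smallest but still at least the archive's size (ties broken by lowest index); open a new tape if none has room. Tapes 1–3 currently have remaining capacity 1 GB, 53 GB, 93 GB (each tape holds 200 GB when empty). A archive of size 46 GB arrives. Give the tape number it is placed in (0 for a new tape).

2

Tapes with room: tape 2 (53 GB), tape 3 (93 GB).
Tightest fit is tape 2 with 53 GB free.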